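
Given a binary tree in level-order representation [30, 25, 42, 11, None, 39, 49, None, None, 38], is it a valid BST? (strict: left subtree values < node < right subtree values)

Level-order array: [30, 25, 42, 11, None, 39, 49, None, None, 38]
Validate using subtree bounds (lo, hi): at each node, require lo < value < hi,
then recurse left with hi=value and right with lo=value.
Preorder trace (stopping at first violation):
  at node 30 with bounds (-inf, +inf): OK
  at node 25 with bounds (-inf, 30): OK
  at node 11 with bounds (-inf, 25): OK
  at node 42 with bounds (30, +inf): OK
  at node 39 with bounds (30, 42): OK
  at node 38 with bounds (30, 39): OK
  at node 49 with bounds (42, +inf): OK
No violation found at any node.
Result: Valid BST


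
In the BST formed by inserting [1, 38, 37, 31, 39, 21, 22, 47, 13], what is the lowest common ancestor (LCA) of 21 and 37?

Tree insertion order: [1, 38, 37, 31, 39, 21, 22, 47, 13]
Tree (level-order array): [1, None, 38, 37, 39, 31, None, None, 47, 21, None, None, None, 13, 22]
In a BST, the LCA of p=21, q=37 is the first node v on the
root-to-leaf path with p <= v <= q (go left if both < v, right if both > v).
Walk from root:
  at 1: both 21 and 37 > 1, go right
  at 38: both 21 and 37 < 38, go left
  at 37: 21 <= 37 <= 37, this is the LCA
LCA = 37


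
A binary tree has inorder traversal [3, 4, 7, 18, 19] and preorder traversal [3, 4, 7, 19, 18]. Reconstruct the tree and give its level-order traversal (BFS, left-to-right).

Inorder:  [3, 4, 7, 18, 19]
Preorder: [3, 4, 7, 19, 18]
Algorithm: preorder visits root first, so consume preorder in order;
for each root, split the current inorder slice at that value into
left-subtree inorder and right-subtree inorder, then recurse.
Recursive splits:
  root=3; inorder splits into left=[], right=[4, 7, 18, 19]
  root=4; inorder splits into left=[], right=[7, 18, 19]
  root=7; inorder splits into left=[], right=[18, 19]
  root=19; inorder splits into left=[18], right=[]
  root=18; inorder splits into left=[], right=[]
Reconstructed level-order: [3, 4, 7, 19, 18]


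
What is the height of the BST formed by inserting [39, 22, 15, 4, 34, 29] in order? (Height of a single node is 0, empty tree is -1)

Insertion order: [39, 22, 15, 4, 34, 29]
Tree (level-order array): [39, 22, None, 15, 34, 4, None, 29]
Compute height bottom-up (empty subtree = -1):
  height(4) = 1 + max(-1, -1) = 0
  height(15) = 1 + max(0, -1) = 1
  height(29) = 1 + max(-1, -1) = 0
  height(34) = 1 + max(0, -1) = 1
  height(22) = 1 + max(1, 1) = 2
  height(39) = 1 + max(2, -1) = 3
Height = 3


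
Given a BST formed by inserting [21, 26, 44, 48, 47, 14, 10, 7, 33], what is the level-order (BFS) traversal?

Tree insertion order: [21, 26, 44, 48, 47, 14, 10, 7, 33]
Tree (level-order array): [21, 14, 26, 10, None, None, 44, 7, None, 33, 48, None, None, None, None, 47]
BFS from the root, enqueuing left then right child of each popped node:
  queue [21] -> pop 21, enqueue [14, 26], visited so far: [21]
  queue [14, 26] -> pop 14, enqueue [10], visited so far: [21, 14]
  queue [26, 10] -> pop 26, enqueue [44], visited so far: [21, 14, 26]
  queue [10, 44] -> pop 10, enqueue [7], visited so far: [21, 14, 26, 10]
  queue [44, 7] -> pop 44, enqueue [33, 48], visited so far: [21, 14, 26, 10, 44]
  queue [7, 33, 48] -> pop 7, enqueue [none], visited so far: [21, 14, 26, 10, 44, 7]
  queue [33, 48] -> pop 33, enqueue [none], visited so far: [21, 14, 26, 10, 44, 7, 33]
  queue [48] -> pop 48, enqueue [47], visited so far: [21, 14, 26, 10, 44, 7, 33, 48]
  queue [47] -> pop 47, enqueue [none], visited so far: [21, 14, 26, 10, 44, 7, 33, 48, 47]
Result: [21, 14, 26, 10, 44, 7, 33, 48, 47]


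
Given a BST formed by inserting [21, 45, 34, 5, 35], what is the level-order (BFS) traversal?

Tree insertion order: [21, 45, 34, 5, 35]
Tree (level-order array): [21, 5, 45, None, None, 34, None, None, 35]
BFS from the root, enqueuing left then right child of each popped node:
  queue [21] -> pop 21, enqueue [5, 45], visited so far: [21]
  queue [5, 45] -> pop 5, enqueue [none], visited so far: [21, 5]
  queue [45] -> pop 45, enqueue [34], visited so far: [21, 5, 45]
  queue [34] -> pop 34, enqueue [35], visited so far: [21, 5, 45, 34]
  queue [35] -> pop 35, enqueue [none], visited so far: [21, 5, 45, 34, 35]
Result: [21, 5, 45, 34, 35]


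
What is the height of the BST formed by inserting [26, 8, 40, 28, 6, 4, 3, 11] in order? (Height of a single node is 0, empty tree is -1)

Insertion order: [26, 8, 40, 28, 6, 4, 3, 11]
Tree (level-order array): [26, 8, 40, 6, 11, 28, None, 4, None, None, None, None, None, 3]
Compute height bottom-up (empty subtree = -1):
  height(3) = 1 + max(-1, -1) = 0
  height(4) = 1 + max(0, -1) = 1
  height(6) = 1 + max(1, -1) = 2
  height(11) = 1 + max(-1, -1) = 0
  height(8) = 1 + max(2, 0) = 3
  height(28) = 1 + max(-1, -1) = 0
  height(40) = 1 + max(0, -1) = 1
  height(26) = 1 + max(3, 1) = 4
Height = 4


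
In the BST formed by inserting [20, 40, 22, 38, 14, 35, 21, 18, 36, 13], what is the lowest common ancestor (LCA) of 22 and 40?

Tree insertion order: [20, 40, 22, 38, 14, 35, 21, 18, 36, 13]
Tree (level-order array): [20, 14, 40, 13, 18, 22, None, None, None, None, None, 21, 38, None, None, 35, None, None, 36]
In a BST, the LCA of p=22, q=40 is the first node v on the
root-to-leaf path with p <= v <= q (go left if both < v, right if both > v).
Walk from root:
  at 20: both 22 and 40 > 20, go right
  at 40: 22 <= 40 <= 40, this is the LCA
LCA = 40


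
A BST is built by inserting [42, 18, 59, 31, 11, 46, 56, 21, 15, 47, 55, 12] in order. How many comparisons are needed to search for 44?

Search path for 44: 42 -> 59 -> 46
Found: False
Comparisons: 3


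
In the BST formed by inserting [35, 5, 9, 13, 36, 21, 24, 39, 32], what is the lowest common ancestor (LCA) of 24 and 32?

Tree insertion order: [35, 5, 9, 13, 36, 21, 24, 39, 32]
Tree (level-order array): [35, 5, 36, None, 9, None, 39, None, 13, None, None, None, 21, None, 24, None, 32]
In a BST, the LCA of p=24, q=32 is the first node v on the
root-to-leaf path with p <= v <= q (go left if both < v, right if both > v).
Walk from root:
  at 35: both 24 and 32 < 35, go left
  at 5: both 24 and 32 > 5, go right
  at 9: both 24 and 32 > 9, go right
  at 13: both 24 and 32 > 13, go right
  at 21: both 24 and 32 > 21, go right
  at 24: 24 <= 24 <= 32, this is the LCA
LCA = 24


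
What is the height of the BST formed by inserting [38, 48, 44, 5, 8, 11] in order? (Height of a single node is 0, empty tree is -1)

Insertion order: [38, 48, 44, 5, 8, 11]
Tree (level-order array): [38, 5, 48, None, 8, 44, None, None, 11]
Compute height bottom-up (empty subtree = -1):
  height(11) = 1 + max(-1, -1) = 0
  height(8) = 1 + max(-1, 0) = 1
  height(5) = 1 + max(-1, 1) = 2
  height(44) = 1 + max(-1, -1) = 0
  height(48) = 1 + max(0, -1) = 1
  height(38) = 1 + max(2, 1) = 3
Height = 3


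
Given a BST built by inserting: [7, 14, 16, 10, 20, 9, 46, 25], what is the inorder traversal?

Tree insertion order: [7, 14, 16, 10, 20, 9, 46, 25]
Tree (level-order array): [7, None, 14, 10, 16, 9, None, None, 20, None, None, None, 46, 25]
Inorder traversal: [7, 9, 10, 14, 16, 20, 25, 46]


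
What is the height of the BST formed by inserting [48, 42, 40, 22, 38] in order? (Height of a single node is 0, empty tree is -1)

Insertion order: [48, 42, 40, 22, 38]
Tree (level-order array): [48, 42, None, 40, None, 22, None, None, 38]
Compute height bottom-up (empty subtree = -1):
  height(38) = 1 + max(-1, -1) = 0
  height(22) = 1 + max(-1, 0) = 1
  height(40) = 1 + max(1, -1) = 2
  height(42) = 1 + max(2, -1) = 3
  height(48) = 1 + max(3, -1) = 4
Height = 4


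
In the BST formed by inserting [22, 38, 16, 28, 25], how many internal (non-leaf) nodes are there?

Tree built from: [22, 38, 16, 28, 25]
Tree (level-order array): [22, 16, 38, None, None, 28, None, 25]
Rule: An internal node has at least one child.
Per-node child counts:
  node 22: 2 child(ren)
  node 16: 0 child(ren)
  node 38: 1 child(ren)
  node 28: 1 child(ren)
  node 25: 0 child(ren)
Matching nodes: [22, 38, 28]
Count of internal (non-leaf) nodes: 3


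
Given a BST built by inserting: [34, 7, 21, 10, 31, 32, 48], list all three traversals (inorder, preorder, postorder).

Tree insertion order: [34, 7, 21, 10, 31, 32, 48]
Tree (level-order array): [34, 7, 48, None, 21, None, None, 10, 31, None, None, None, 32]
Inorder (L, root, R): [7, 10, 21, 31, 32, 34, 48]
Preorder (root, L, R): [34, 7, 21, 10, 31, 32, 48]
Postorder (L, R, root): [10, 32, 31, 21, 7, 48, 34]


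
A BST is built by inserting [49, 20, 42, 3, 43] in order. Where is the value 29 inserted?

Starting tree (level order): [49, 20, None, 3, 42, None, None, None, 43]
Insertion path: 49 -> 20 -> 42
Result: insert 29 as left child of 42
Final tree (level order): [49, 20, None, 3, 42, None, None, 29, 43]


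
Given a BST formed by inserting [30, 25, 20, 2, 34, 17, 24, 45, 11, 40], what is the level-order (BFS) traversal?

Tree insertion order: [30, 25, 20, 2, 34, 17, 24, 45, 11, 40]
Tree (level-order array): [30, 25, 34, 20, None, None, 45, 2, 24, 40, None, None, 17, None, None, None, None, 11]
BFS from the root, enqueuing left then right child of each popped node:
  queue [30] -> pop 30, enqueue [25, 34], visited so far: [30]
  queue [25, 34] -> pop 25, enqueue [20], visited so far: [30, 25]
  queue [34, 20] -> pop 34, enqueue [45], visited so far: [30, 25, 34]
  queue [20, 45] -> pop 20, enqueue [2, 24], visited so far: [30, 25, 34, 20]
  queue [45, 2, 24] -> pop 45, enqueue [40], visited so far: [30, 25, 34, 20, 45]
  queue [2, 24, 40] -> pop 2, enqueue [17], visited so far: [30, 25, 34, 20, 45, 2]
  queue [24, 40, 17] -> pop 24, enqueue [none], visited so far: [30, 25, 34, 20, 45, 2, 24]
  queue [40, 17] -> pop 40, enqueue [none], visited so far: [30, 25, 34, 20, 45, 2, 24, 40]
  queue [17] -> pop 17, enqueue [11], visited so far: [30, 25, 34, 20, 45, 2, 24, 40, 17]
  queue [11] -> pop 11, enqueue [none], visited so far: [30, 25, 34, 20, 45, 2, 24, 40, 17, 11]
Result: [30, 25, 34, 20, 45, 2, 24, 40, 17, 11]


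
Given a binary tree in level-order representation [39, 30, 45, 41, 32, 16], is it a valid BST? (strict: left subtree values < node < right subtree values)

Level-order array: [39, 30, 45, 41, 32, 16]
Validate using subtree bounds (lo, hi): at each node, require lo < value < hi,
then recurse left with hi=value and right with lo=value.
Preorder trace (stopping at first violation):
  at node 39 with bounds (-inf, +inf): OK
  at node 30 with bounds (-inf, 39): OK
  at node 41 with bounds (-inf, 30): VIOLATION
Node 41 violates its bound: not (-inf < 41 < 30).
Result: Not a valid BST


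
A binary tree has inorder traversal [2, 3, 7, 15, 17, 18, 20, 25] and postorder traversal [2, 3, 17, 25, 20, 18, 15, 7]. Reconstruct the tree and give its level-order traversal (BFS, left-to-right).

Inorder:   [2, 3, 7, 15, 17, 18, 20, 25]
Postorder: [2, 3, 17, 25, 20, 18, 15, 7]
Algorithm: postorder visits root last, so walk postorder right-to-left;
each value is the root of the current inorder slice — split it at that
value, recurse on the right subtree first, then the left.
Recursive splits:
  root=7; inorder splits into left=[2, 3], right=[15, 17, 18, 20, 25]
  root=15; inorder splits into left=[], right=[17, 18, 20, 25]
  root=18; inorder splits into left=[17], right=[20, 25]
  root=20; inorder splits into left=[], right=[25]
  root=25; inorder splits into left=[], right=[]
  root=17; inorder splits into left=[], right=[]
  root=3; inorder splits into left=[2], right=[]
  root=2; inorder splits into left=[], right=[]
Reconstructed level-order: [7, 3, 15, 2, 18, 17, 20, 25]


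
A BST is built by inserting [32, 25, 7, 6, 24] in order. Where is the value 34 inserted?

Starting tree (level order): [32, 25, None, 7, None, 6, 24]
Insertion path: 32
Result: insert 34 as right child of 32
Final tree (level order): [32, 25, 34, 7, None, None, None, 6, 24]


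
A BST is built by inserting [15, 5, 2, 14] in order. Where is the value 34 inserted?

Starting tree (level order): [15, 5, None, 2, 14]
Insertion path: 15
Result: insert 34 as right child of 15
Final tree (level order): [15, 5, 34, 2, 14]


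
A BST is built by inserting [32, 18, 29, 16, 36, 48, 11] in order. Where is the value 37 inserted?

Starting tree (level order): [32, 18, 36, 16, 29, None, 48, 11]
Insertion path: 32 -> 36 -> 48
Result: insert 37 as left child of 48
Final tree (level order): [32, 18, 36, 16, 29, None, 48, 11, None, None, None, 37]


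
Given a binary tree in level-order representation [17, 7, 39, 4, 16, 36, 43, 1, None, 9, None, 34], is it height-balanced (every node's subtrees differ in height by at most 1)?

Tree (level-order array): [17, 7, 39, 4, 16, 36, 43, 1, None, 9, None, 34]
Definition: a tree is height-balanced if, at every node, |h(left) - h(right)| <= 1 (empty subtree has height -1).
Bottom-up per-node check:
  node 1: h_left=-1, h_right=-1, diff=0 [OK], height=0
  node 4: h_left=0, h_right=-1, diff=1 [OK], height=1
  node 9: h_left=-1, h_right=-1, diff=0 [OK], height=0
  node 16: h_left=0, h_right=-1, diff=1 [OK], height=1
  node 7: h_left=1, h_right=1, diff=0 [OK], height=2
  node 34: h_left=-1, h_right=-1, diff=0 [OK], height=0
  node 36: h_left=0, h_right=-1, diff=1 [OK], height=1
  node 43: h_left=-1, h_right=-1, diff=0 [OK], height=0
  node 39: h_left=1, h_right=0, diff=1 [OK], height=2
  node 17: h_left=2, h_right=2, diff=0 [OK], height=3
All nodes satisfy the balance condition.
Result: Balanced


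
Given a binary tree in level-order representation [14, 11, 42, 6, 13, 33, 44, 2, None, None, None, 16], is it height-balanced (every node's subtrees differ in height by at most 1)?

Tree (level-order array): [14, 11, 42, 6, 13, 33, 44, 2, None, None, None, 16]
Definition: a tree is height-balanced if, at every node, |h(left) - h(right)| <= 1 (empty subtree has height -1).
Bottom-up per-node check:
  node 2: h_left=-1, h_right=-1, diff=0 [OK], height=0
  node 6: h_left=0, h_right=-1, diff=1 [OK], height=1
  node 13: h_left=-1, h_right=-1, diff=0 [OK], height=0
  node 11: h_left=1, h_right=0, diff=1 [OK], height=2
  node 16: h_left=-1, h_right=-1, diff=0 [OK], height=0
  node 33: h_left=0, h_right=-1, diff=1 [OK], height=1
  node 44: h_left=-1, h_right=-1, diff=0 [OK], height=0
  node 42: h_left=1, h_right=0, diff=1 [OK], height=2
  node 14: h_left=2, h_right=2, diff=0 [OK], height=3
All nodes satisfy the balance condition.
Result: Balanced


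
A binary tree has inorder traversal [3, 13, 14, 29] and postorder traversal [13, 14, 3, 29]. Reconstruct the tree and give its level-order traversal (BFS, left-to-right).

Inorder:   [3, 13, 14, 29]
Postorder: [13, 14, 3, 29]
Algorithm: postorder visits root last, so walk postorder right-to-left;
each value is the root of the current inorder slice — split it at that
value, recurse on the right subtree first, then the left.
Recursive splits:
  root=29; inorder splits into left=[3, 13, 14], right=[]
  root=3; inorder splits into left=[], right=[13, 14]
  root=14; inorder splits into left=[13], right=[]
  root=13; inorder splits into left=[], right=[]
Reconstructed level-order: [29, 3, 14, 13]


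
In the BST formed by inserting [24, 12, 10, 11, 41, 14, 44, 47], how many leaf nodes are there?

Tree built from: [24, 12, 10, 11, 41, 14, 44, 47]
Tree (level-order array): [24, 12, 41, 10, 14, None, 44, None, 11, None, None, None, 47]
Rule: A leaf has 0 children.
Per-node child counts:
  node 24: 2 child(ren)
  node 12: 2 child(ren)
  node 10: 1 child(ren)
  node 11: 0 child(ren)
  node 14: 0 child(ren)
  node 41: 1 child(ren)
  node 44: 1 child(ren)
  node 47: 0 child(ren)
Matching nodes: [11, 14, 47]
Count of leaf nodes: 3


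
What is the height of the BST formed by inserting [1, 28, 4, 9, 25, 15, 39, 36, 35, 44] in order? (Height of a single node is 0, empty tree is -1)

Insertion order: [1, 28, 4, 9, 25, 15, 39, 36, 35, 44]
Tree (level-order array): [1, None, 28, 4, 39, None, 9, 36, 44, None, 25, 35, None, None, None, 15]
Compute height bottom-up (empty subtree = -1):
  height(15) = 1 + max(-1, -1) = 0
  height(25) = 1 + max(0, -1) = 1
  height(9) = 1 + max(-1, 1) = 2
  height(4) = 1 + max(-1, 2) = 3
  height(35) = 1 + max(-1, -1) = 0
  height(36) = 1 + max(0, -1) = 1
  height(44) = 1 + max(-1, -1) = 0
  height(39) = 1 + max(1, 0) = 2
  height(28) = 1 + max(3, 2) = 4
  height(1) = 1 + max(-1, 4) = 5
Height = 5


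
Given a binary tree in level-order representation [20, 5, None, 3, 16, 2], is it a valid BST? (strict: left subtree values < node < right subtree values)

Level-order array: [20, 5, None, 3, 16, 2]
Validate using subtree bounds (lo, hi): at each node, require lo < value < hi,
then recurse left with hi=value and right with lo=value.
Preorder trace (stopping at first violation):
  at node 20 with bounds (-inf, +inf): OK
  at node 5 with bounds (-inf, 20): OK
  at node 3 with bounds (-inf, 5): OK
  at node 2 with bounds (-inf, 3): OK
  at node 16 with bounds (5, 20): OK
No violation found at any node.
Result: Valid BST


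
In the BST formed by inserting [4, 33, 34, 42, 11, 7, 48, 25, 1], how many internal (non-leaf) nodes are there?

Tree built from: [4, 33, 34, 42, 11, 7, 48, 25, 1]
Tree (level-order array): [4, 1, 33, None, None, 11, 34, 7, 25, None, 42, None, None, None, None, None, 48]
Rule: An internal node has at least one child.
Per-node child counts:
  node 4: 2 child(ren)
  node 1: 0 child(ren)
  node 33: 2 child(ren)
  node 11: 2 child(ren)
  node 7: 0 child(ren)
  node 25: 0 child(ren)
  node 34: 1 child(ren)
  node 42: 1 child(ren)
  node 48: 0 child(ren)
Matching nodes: [4, 33, 11, 34, 42]
Count of internal (non-leaf) nodes: 5


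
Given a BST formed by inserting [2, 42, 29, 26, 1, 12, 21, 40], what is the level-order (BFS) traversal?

Tree insertion order: [2, 42, 29, 26, 1, 12, 21, 40]
Tree (level-order array): [2, 1, 42, None, None, 29, None, 26, 40, 12, None, None, None, None, 21]
BFS from the root, enqueuing left then right child of each popped node:
  queue [2] -> pop 2, enqueue [1, 42], visited so far: [2]
  queue [1, 42] -> pop 1, enqueue [none], visited so far: [2, 1]
  queue [42] -> pop 42, enqueue [29], visited so far: [2, 1, 42]
  queue [29] -> pop 29, enqueue [26, 40], visited so far: [2, 1, 42, 29]
  queue [26, 40] -> pop 26, enqueue [12], visited so far: [2, 1, 42, 29, 26]
  queue [40, 12] -> pop 40, enqueue [none], visited so far: [2, 1, 42, 29, 26, 40]
  queue [12] -> pop 12, enqueue [21], visited so far: [2, 1, 42, 29, 26, 40, 12]
  queue [21] -> pop 21, enqueue [none], visited so far: [2, 1, 42, 29, 26, 40, 12, 21]
Result: [2, 1, 42, 29, 26, 40, 12, 21]


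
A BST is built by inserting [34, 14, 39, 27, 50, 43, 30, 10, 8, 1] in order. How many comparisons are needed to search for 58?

Search path for 58: 34 -> 39 -> 50
Found: False
Comparisons: 3


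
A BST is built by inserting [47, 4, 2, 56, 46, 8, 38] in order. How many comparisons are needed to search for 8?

Search path for 8: 47 -> 4 -> 46 -> 8
Found: True
Comparisons: 4


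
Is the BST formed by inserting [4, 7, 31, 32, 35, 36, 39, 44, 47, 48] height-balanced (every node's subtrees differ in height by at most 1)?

Tree (level-order array): [4, None, 7, None, 31, None, 32, None, 35, None, 36, None, 39, None, 44, None, 47, None, 48]
Definition: a tree is height-balanced if, at every node, |h(left) - h(right)| <= 1 (empty subtree has height -1).
Bottom-up per-node check:
  node 48: h_left=-1, h_right=-1, diff=0 [OK], height=0
  node 47: h_left=-1, h_right=0, diff=1 [OK], height=1
  node 44: h_left=-1, h_right=1, diff=2 [FAIL (|-1-1|=2 > 1)], height=2
  node 39: h_left=-1, h_right=2, diff=3 [FAIL (|-1-2|=3 > 1)], height=3
  node 36: h_left=-1, h_right=3, diff=4 [FAIL (|-1-3|=4 > 1)], height=4
  node 35: h_left=-1, h_right=4, diff=5 [FAIL (|-1-4|=5 > 1)], height=5
  node 32: h_left=-1, h_right=5, diff=6 [FAIL (|-1-5|=6 > 1)], height=6
  node 31: h_left=-1, h_right=6, diff=7 [FAIL (|-1-6|=7 > 1)], height=7
  node 7: h_left=-1, h_right=7, diff=8 [FAIL (|-1-7|=8 > 1)], height=8
  node 4: h_left=-1, h_right=8, diff=9 [FAIL (|-1-8|=9 > 1)], height=9
Node 44 violates the condition: |-1 - 1| = 2 > 1.
Result: Not balanced


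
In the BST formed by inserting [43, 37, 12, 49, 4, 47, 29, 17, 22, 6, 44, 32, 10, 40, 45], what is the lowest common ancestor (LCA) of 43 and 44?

Tree insertion order: [43, 37, 12, 49, 4, 47, 29, 17, 22, 6, 44, 32, 10, 40, 45]
Tree (level-order array): [43, 37, 49, 12, 40, 47, None, 4, 29, None, None, 44, None, None, 6, 17, 32, None, 45, None, 10, None, 22]
In a BST, the LCA of p=43, q=44 is the first node v on the
root-to-leaf path with p <= v <= q (go left if both < v, right if both > v).
Walk from root:
  at 43: 43 <= 43 <= 44, this is the LCA
LCA = 43


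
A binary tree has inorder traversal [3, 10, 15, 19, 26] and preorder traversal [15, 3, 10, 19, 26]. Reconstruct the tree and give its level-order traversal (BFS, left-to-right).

Inorder:  [3, 10, 15, 19, 26]
Preorder: [15, 3, 10, 19, 26]
Algorithm: preorder visits root first, so consume preorder in order;
for each root, split the current inorder slice at that value into
left-subtree inorder and right-subtree inorder, then recurse.
Recursive splits:
  root=15; inorder splits into left=[3, 10], right=[19, 26]
  root=3; inorder splits into left=[], right=[10]
  root=10; inorder splits into left=[], right=[]
  root=19; inorder splits into left=[], right=[26]
  root=26; inorder splits into left=[], right=[]
Reconstructed level-order: [15, 3, 19, 10, 26]


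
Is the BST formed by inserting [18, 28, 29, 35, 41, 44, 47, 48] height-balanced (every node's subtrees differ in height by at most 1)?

Tree (level-order array): [18, None, 28, None, 29, None, 35, None, 41, None, 44, None, 47, None, 48]
Definition: a tree is height-balanced if, at every node, |h(left) - h(right)| <= 1 (empty subtree has height -1).
Bottom-up per-node check:
  node 48: h_left=-1, h_right=-1, diff=0 [OK], height=0
  node 47: h_left=-1, h_right=0, diff=1 [OK], height=1
  node 44: h_left=-1, h_right=1, diff=2 [FAIL (|-1-1|=2 > 1)], height=2
  node 41: h_left=-1, h_right=2, diff=3 [FAIL (|-1-2|=3 > 1)], height=3
  node 35: h_left=-1, h_right=3, diff=4 [FAIL (|-1-3|=4 > 1)], height=4
  node 29: h_left=-1, h_right=4, diff=5 [FAIL (|-1-4|=5 > 1)], height=5
  node 28: h_left=-1, h_right=5, diff=6 [FAIL (|-1-5|=6 > 1)], height=6
  node 18: h_left=-1, h_right=6, diff=7 [FAIL (|-1-6|=7 > 1)], height=7
Node 44 violates the condition: |-1 - 1| = 2 > 1.
Result: Not balanced


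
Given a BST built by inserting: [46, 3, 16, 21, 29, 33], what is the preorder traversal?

Tree insertion order: [46, 3, 16, 21, 29, 33]
Tree (level-order array): [46, 3, None, None, 16, None, 21, None, 29, None, 33]
Preorder traversal: [46, 3, 16, 21, 29, 33]


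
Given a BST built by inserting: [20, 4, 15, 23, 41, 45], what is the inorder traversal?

Tree insertion order: [20, 4, 15, 23, 41, 45]
Tree (level-order array): [20, 4, 23, None, 15, None, 41, None, None, None, 45]
Inorder traversal: [4, 15, 20, 23, 41, 45]


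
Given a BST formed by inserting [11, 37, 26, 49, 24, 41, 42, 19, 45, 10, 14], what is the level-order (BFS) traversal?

Tree insertion order: [11, 37, 26, 49, 24, 41, 42, 19, 45, 10, 14]
Tree (level-order array): [11, 10, 37, None, None, 26, 49, 24, None, 41, None, 19, None, None, 42, 14, None, None, 45]
BFS from the root, enqueuing left then right child of each popped node:
  queue [11] -> pop 11, enqueue [10, 37], visited so far: [11]
  queue [10, 37] -> pop 10, enqueue [none], visited so far: [11, 10]
  queue [37] -> pop 37, enqueue [26, 49], visited so far: [11, 10, 37]
  queue [26, 49] -> pop 26, enqueue [24], visited so far: [11, 10, 37, 26]
  queue [49, 24] -> pop 49, enqueue [41], visited so far: [11, 10, 37, 26, 49]
  queue [24, 41] -> pop 24, enqueue [19], visited so far: [11, 10, 37, 26, 49, 24]
  queue [41, 19] -> pop 41, enqueue [42], visited so far: [11, 10, 37, 26, 49, 24, 41]
  queue [19, 42] -> pop 19, enqueue [14], visited so far: [11, 10, 37, 26, 49, 24, 41, 19]
  queue [42, 14] -> pop 42, enqueue [45], visited so far: [11, 10, 37, 26, 49, 24, 41, 19, 42]
  queue [14, 45] -> pop 14, enqueue [none], visited so far: [11, 10, 37, 26, 49, 24, 41, 19, 42, 14]
  queue [45] -> pop 45, enqueue [none], visited so far: [11, 10, 37, 26, 49, 24, 41, 19, 42, 14, 45]
Result: [11, 10, 37, 26, 49, 24, 41, 19, 42, 14, 45]


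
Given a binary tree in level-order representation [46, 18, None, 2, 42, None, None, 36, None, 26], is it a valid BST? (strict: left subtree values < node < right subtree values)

Level-order array: [46, 18, None, 2, 42, None, None, 36, None, 26]
Validate using subtree bounds (lo, hi): at each node, require lo < value < hi,
then recurse left with hi=value and right with lo=value.
Preorder trace (stopping at first violation):
  at node 46 with bounds (-inf, +inf): OK
  at node 18 with bounds (-inf, 46): OK
  at node 2 with bounds (-inf, 18): OK
  at node 42 with bounds (18, 46): OK
  at node 36 with bounds (18, 42): OK
  at node 26 with bounds (18, 36): OK
No violation found at any node.
Result: Valid BST


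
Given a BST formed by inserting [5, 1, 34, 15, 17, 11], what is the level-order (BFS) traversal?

Tree insertion order: [5, 1, 34, 15, 17, 11]
Tree (level-order array): [5, 1, 34, None, None, 15, None, 11, 17]
BFS from the root, enqueuing left then right child of each popped node:
  queue [5] -> pop 5, enqueue [1, 34], visited so far: [5]
  queue [1, 34] -> pop 1, enqueue [none], visited so far: [5, 1]
  queue [34] -> pop 34, enqueue [15], visited so far: [5, 1, 34]
  queue [15] -> pop 15, enqueue [11, 17], visited so far: [5, 1, 34, 15]
  queue [11, 17] -> pop 11, enqueue [none], visited so far: [5, 1, 34, 15, 11]
  queue [17] -> pop 17, enqueue [none], visited so far: [5, 1, 34, 15, 11, 17]
Result: [5, 1, 34, 15, 11, 17]


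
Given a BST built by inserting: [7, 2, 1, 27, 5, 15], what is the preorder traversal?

Tree insertion order: [7, 2, 1, 27, 5, 15]
Tree (level-order array): [7, 2, 27, 1, 5, 15]
Preorder traversal: [7, 2, 1, 5, 27, 15]


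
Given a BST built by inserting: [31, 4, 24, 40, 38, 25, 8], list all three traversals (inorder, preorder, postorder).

Tree insertion order: [31, 4, 24, 40, 38, 25, 8]
Tree (level-order array): [31, 4, 40, None, 24, 38, None, 8, 25]
Inorder (L, root, R): [4, 8, 24, 25, 31, 38, 40]
Preorder (root, L, R): [31, 4, 24, 8, 25, 40, 38]
Postorder (L, R, root): [8, 25, 24, 4, 38, 40, 31]


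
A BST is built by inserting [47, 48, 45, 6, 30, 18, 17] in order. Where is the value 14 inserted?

Starting tree (level order): [47, 45, 48, 6, None, None, None, None, 30, 18, None, 17]
Insertion path: 47 -> 45 -> 6 -> 30 -> 18 -> 17
Result: insert 14 as left child of 17
Final tree (level order): [47, 45, 48, 6, None, None, None, None, 30, 18, None, 17, None, 14]


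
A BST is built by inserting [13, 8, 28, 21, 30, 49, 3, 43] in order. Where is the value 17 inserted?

Starting tree (level order): [13, 8, 28, 3, None, 21, 30, None, None, None, None, None, 49, 43]
Insertion path: 13 -> 28 -> 21
Result: insert 17 as left child of 21
Final tree (level order): [13, 8, 28, 3, None, 21, 30, None, None, 17, None, None, 49, None, None, 43]


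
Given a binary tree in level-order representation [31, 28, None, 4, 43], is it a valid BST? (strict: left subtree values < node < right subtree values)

Level-order array: [31, 28, None, 4, 43]
Validate using subtree bounds (lo, hi): at each node, require lo < value < hi,
then recurse left with hi=value and right with lo=value.
Preorder trace (stopping at first violation):
  at node 31 with bounds (-inf, +inf): OK
  at node 28 with bounds (-inf, 31): OK
  at node 4 with bounds (-inf, 28): OK
  at node 43 with bounds (28, 31): VIOLATION
Node 43 violates its bound: not (28 < 43 < 31).
Result: Not a valid BST


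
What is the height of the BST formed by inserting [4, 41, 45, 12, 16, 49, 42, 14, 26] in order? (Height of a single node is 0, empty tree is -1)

Insertion order: [4, 41, 45, 12, 16, 49, 42, 14, 26]
Tree (level-order array): [4, None, 41, 12, 45, None, 16, 42, 49, 14, 26]
Compute height bottom-up (empty subtree = -1):
  height(14) = 1 + max(-1, -1) = 0
  height(26) = 1 + max(-1, -1) = 0
  height(16) = 1 + max(0, 0) = 1
  height(12) = 1 + max(-1, 1) = 2
  height(42) = 1 + max(-1, -1) = 0
  height(49) = 1 + max(-1, -1) = 0
  height(45) = 1 + max(0, 0) = 1
  height(41) = 1 + max(2, 1) = 3
  height(4) = 1 + max(-1, 3) = 4
Height = 4


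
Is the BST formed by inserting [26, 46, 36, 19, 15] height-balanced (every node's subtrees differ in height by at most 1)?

Tree (level-order array): [26, 19, 46, 15, None, 36]
Definition: a tree is height-balanced if, at every node, |h(left) - h(right)| <= 1 (empty subtree has height -1).
Bottom-up per-node check:
  node 15: h_left=-1, h_right=-1, diff=0 [OK], height=0
  node 19: h_left=0, h_right=-1, diff=1 [OK], height=1
  node 36: h_left=-1, h_right=-1, diff=0 [OK], height=0
  node 46: h_left=0, h_right=-1, diff=1 [OK], height=1
  node 26: h_left=1, h_right=1, diff=0 [OK], height=2
All nodes satisfy the balance condition.
Result: Balanced


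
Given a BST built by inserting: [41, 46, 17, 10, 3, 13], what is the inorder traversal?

Tree insertion order: [41, 46, 17, 10, 3, 13]
Tree (level-order array): [41, 17, 46, 10, None, None, None, 3, 13]
Inorder traversal: [3, 10, 13, 17, 41, 46]


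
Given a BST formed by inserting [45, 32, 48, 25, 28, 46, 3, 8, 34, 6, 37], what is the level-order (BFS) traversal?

Tree insertion order: [45, 32, 48, 25, 28, 46, 3, 8, 34, 6, 37]
Tree (level-order array): [45, 32, 48, 25, 34, 46, None, 3, 28, None, 37, None, None, None, 8, None, None, None, None, 6]
BFS from the root, enqueuing left then right child of each popped node:
  queue [45] -> pop 45, enqueue [32, 48], visited so far: [45]
  queue [32, 48] -> pop 32, enqueue [25, 34], visited so far: [45, 32]
  queue [48, 25, 34] -> pop 48, enqueue [46], visited so far: [45, 32, 48]
  queue [25, 34, 46] -> pop 25, enqueue [3, 28], visited so far: [45, 32, 48, 25]
  queue [34, 46, 3, 28] -> pop 34, enqueue [37], visited so far: [45, 32, 48, 25, 34]
  queue [46, 3, 28, 37] -> pop 46, enqueue [none], visited so far: [45, 32, 48, 25, 34, 46]
  queue [3, 28, 37] -> pop 3, enqueue [8], visited so far: [45, 32, 48, 25, 34, 46, 3]
  queue [28, 37, 8] -> pop 28, enqueue [none], visited so far: [45, 32, 48, 25, 34, 46, 3, 28]
  queue [37, 8] -> pop 37, enqueue [none], visited so far: [45, 32, 48, 25, 34, 46, 3, 28, 37]
  queue [8] -> pop 8, enqueue [6], visited so far: [45, 32, 48, 25, 34, 46, 3, 28, 37, 8]
  queue [6] -> pop 6, enqueue [none], visited so far: [45, 32, 48, 25, 34, 46, 3, 28, 37, 8, 6]
Result: [45, 32, 48, 25, 34, 46, 3, 28, 37, 8, 6]


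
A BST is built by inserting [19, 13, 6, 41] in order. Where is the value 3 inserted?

Starting tree (level order): [19, 13, 41, 6]
Insertion path: 19 -> 13 -> 6
Result: insert 3 as left child of 6
Final tree (level order): [19, 13, 41, 6, None, None, None, 3]


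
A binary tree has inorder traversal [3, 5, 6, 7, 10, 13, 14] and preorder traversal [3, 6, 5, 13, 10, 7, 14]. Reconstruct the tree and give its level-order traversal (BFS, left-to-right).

Inorder:  [3, 5, 6, 7, 10, 13, 14]
Preorder: [3, 6, 5, 13, 10, 7, 14]
Algorithm: preorder visits root first, so consume preorder in order;
for each root, split the current inorder slice at that value into
left-subtree inorder and right-subtree inorder, then recurse.
Recursive splits:
  root=3; inorder splits into left=[], right=[5, 6, 7, 10, 13, 14]
  root=6; inorder splits into left=[5], right=[7, 10, 13, 14]
  root=5; inorder splits into left=[], right=[]
  root=13; inorder splits into left=[7, 10], right=[14]
  root=10; inorder splits into left=[7], right=[]
  root=7; inorder splits into left=[], right=[]
  root=14; inorder splits into left=[], right=[]
Reconstructed level-order: [3, 6, 5, 13, 10, 14, 7]


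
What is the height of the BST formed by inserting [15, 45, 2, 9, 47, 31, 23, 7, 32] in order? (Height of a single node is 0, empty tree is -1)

Insertion order: [15, 45, 2, 9, 47, 31, 23, 7, 32]
Tree (level-order array): [15, 2, 45, None, 9, 31, 47, 7, None, 23, 32]
Compute height bottom-up (empty subtree = -1):
  height(7) = 1 + max(-1, -1) = 0
  height(9) = 1 + max(0, -1) = 1
  height(2) = 1 + max(-1, 1) = 2
  height(23) = 1 + max(-1, -1) = 0
  height(32) = 1 + max(-1, -1) = 0
  height(31) = 1 + max(0, 0) = 1
  height(47) = 1 + max(-1, -1) = 0
  height(45) = 1 + max(1, 0) = 2
  height(15) = 1 + max(2, 2) = 3
Height = 3


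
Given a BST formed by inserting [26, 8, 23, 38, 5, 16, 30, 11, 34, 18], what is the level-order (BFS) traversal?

Tree insertion order: [26, 8, 23, 38, 5, 16, 30, 11, 34, 18]
Tree (level-order array): [26, 8, 38, 5, 23, 30, None, None, None, 16, None, None, 34, 11, 18]
BFS from the root, enqueuing left then right child of each popped node:
  queue [26] -> pop 26, enqueue [8, 38], visited so far: [26]
  queue [8, 38] -> pop 8, enqueue [5, 23], visited so far: [26, 8]
  queue [38, 5, 23] -> pop 38, enqueue [30], visited so far: [26, 8, 38]
  queue [5, 23, 30] -> pop 5, enqueue [none], visited so far: [26, 8, 38, 5]
  queue [23, 30] -> pop 23, enqueue [16], visited so far: [26, 8, 38, 5, 23]
  queue [30, 16] -> pop 30, enqueue [34], visited so far: [26, 8, 38, 5, 23, 30]
  queue [16, 34] -> pop 16, enqueue [11, 18], visited so far: [26, 8, 38, 5, 23, 30, 16]
  queue [34, 11, 18] -> pop 34, enqueue [none], visited so far: [26, 8, 38, 5, 23, 30, 16, 34]
  queue [11, 18] -> pop 11, enqueue [none], visited so far: [26, 8, 38, 5, 23, 30, 16, 34, 11]
  queue [18] -> pop 18, enqueue [none], visited so far: [26, 8, 38, 5, 23, 30, 16, 34, 11, 18]
Result: [26, 8, 38, 5, 23, 30, 16, 34, 11, 18]


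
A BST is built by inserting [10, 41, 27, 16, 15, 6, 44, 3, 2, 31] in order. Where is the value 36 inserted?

Starting tree (level order): [10, 6, 41, 3, None, 27, 44, 2, None, 16, 31, None, None, None, None, 15]
Insertion path: 10 -> 41 -> 27 -> 31
Result: insert 36 as right child of 31
Final tree (level order): [10, 6, 41, 3, None, 27, 44, 2, None, 16, 31, None, None, None, None, 15, None, None, 36]


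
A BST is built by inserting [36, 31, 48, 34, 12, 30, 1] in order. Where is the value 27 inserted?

Starting tree (level order): [36, 31, 48, 12, 34, None, None, 1, 30]
Insertion path: 36 -> 31 -> 12 -> 30
Result: insert 27 as left child of 30
Final tree (level order): [36, 31, 48, 12, 34, None, None, 1, 30, None, None, None, None, 27]


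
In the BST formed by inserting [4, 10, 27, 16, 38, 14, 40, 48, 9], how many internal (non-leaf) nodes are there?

Tree built from: [4, 10, 27, 16, 38, 14, 40, 48, 9]
Tree (level-order array): [4, None, 10, 9, 27, None, None, 16, 38, 14, None, None, 40, None, None, None, 48]
Rule: An internal node has at least one child.
Per-node child counts:
  node 4: 1 child(ren)
  node 10: 2 child(ren)
  node 9: 0 child(ren)
  node 27: 2 child(ren)
  node 16: 1 child(ren)
  node 14: 0 child(ren)
  node 38: 1 child(ren)
  node 40: 1 child(ren)
  node 48: 0 child(ren)
Matching nodes: [4, 10, 27, 16, 38, 40]
Count of internal (non-leaf) nodes: 6


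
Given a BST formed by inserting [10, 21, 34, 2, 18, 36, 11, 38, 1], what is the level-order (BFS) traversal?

Tree insertion order: [10, 21, 34, 2, 18, 36, 11, 38, 1]
Tree (level-order array): [10, 2, 21, 1, None, 18, 34, None, None, 11, None, None, 36, None, None, None, 38]
BFS from the root, enqueuing left then right child of each popped node:
  queue [10] -> pop 10, enqueue [2, 21], visited so far: [10]
  queue [2, 21] -> pop 2, enqueue [1], visited so far: [10, 2]
  queue [21, 1] -> pop 21, enqueue [18, 34], visited so far: [10, 2, 21]
  queue [1, 18, 34] -> pop 1, enqueue [none], visited so far: [10, 2, 21, 1]
  queue [18, 34] -> pop 18, enqueue [11], visited so far: [10, 2, 21, 1, 18]
  queue [34, 11] -> pop 34, enqueue [36], visited so far: [10, 2, 21, 1, 18, 34]
  queue [11, 36] -> pop 11, enqueue [none], visited so far: [10, 2, 21, 1, 18, 34, 11]
  queue [36] -> pop 36, enqueue [38], visited so far: [10, 2, 21, 1, 18, 34, 11, 36]
  queue [38] -> pop 38, enqueue [none], visited so far: [10, 2, 21, 1, 18, 34, 11, 36, 38]
Result: [10, 2, 21, 1, 18, 34, 11, 36, 38]


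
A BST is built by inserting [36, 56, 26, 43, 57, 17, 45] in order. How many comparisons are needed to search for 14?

Search path for 14: 36 -> 26 -> 17
Found: False
Comparisons: 3


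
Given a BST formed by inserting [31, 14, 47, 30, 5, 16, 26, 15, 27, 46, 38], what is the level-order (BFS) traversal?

Tree insertion order: [31, 14, 47, 30, 5, 16, 26, 15, 27, 46, 38]
Tree (level-order array): [31, 14, 47, 5, 30, 46, None, None, None, 16, None, 38, None, 15, 26, None, None, None, None, None, 27]
BFS from the root, enqueuing left then right child of each popped node:
  queue [31] -> pop 31, enqueue [14, 47], visited so far: [31]
  queue [14, 47] -> pop 14, enqueue [5, 30], visited so far: [31, 14]
  queue [47, 5, 30] -> pop 47, enqueue [46], visited so far: [31, 14, 47]
  queue [5, 30, 46] -> pop 5, enqueue [none], visited so far: [31, 14, 47, 5]
  queue [30, 46] -> pop 30, enqueue [16], visited so far: [31, 14, 47, 5, 30]
  queue [46, 16] -> pop 46, enqueue [38], visited so far: [31, 14, 47, 5, 30, 46]
  queue [16, 38] -> pop 16, enqueue [15, 26], visited so far: [31, 14, 47, 5, 30, 46, 16]
  queue [38, 15, 26] -> pop 38, enqueue [none], visited so far: [31, 14, 47, 5, 30, 46, 16, 38]
  queue [15, 26] -> pop 15, enqueue [none], visited so far: [31, 14, 47, 5, 30, 46, 16, 38, 15]
  queue [26] -> pop 26, enqueue [27], visited so far: [31, 14, 47, 5, 30, 46, 16, 38, 15, 26]
  queue [27] -> pop 27, enqueue [none], visited so far: [31, 14, 47, 5, 30, 46, 16, 38, 15, 26, 27]
Result: [31, 14, 47, 5, 30, 46, 16, 38, 15, 26, 27]


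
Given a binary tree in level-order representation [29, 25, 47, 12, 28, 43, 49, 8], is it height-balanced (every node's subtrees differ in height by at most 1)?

Tree (level-order array): [29, 25, 47, 12, 28, 43, 49, 8]
Definition: a tree is height-balanced if, at every node, |h(left) - h(right)| <= 1 (empty subtree has height -1).
Bottom-up per-node check:
  node 8: h_left=-1, h_right=-1, diff=0 [OK], height=0
  node 12: h_left=0, h_right=-1, diff=1 [OK], height=1
  node 28: h_left=-1, h_right=-1, diff=0 [OK], height=0
  node 25: h_left=1, h_right=0, diff=1 [OK], height=2
  node 43: h_left=-1, h_right=-1, diff=0 [OK], height=0
  node 49: h_left=-1, h_right=-1, diff=0 [OK], height=0
  node 47: h_left=0, h_right=0, diff=0 [OK], height=1
  node 29: h_left=2, h_right=1, diff=1 [OK], height=3
All nodes satisfy the balance condition.
Result: Balanced


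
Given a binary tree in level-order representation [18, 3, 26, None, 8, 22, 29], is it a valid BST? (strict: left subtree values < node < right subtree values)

Level-order array: [18, 3, 26, None, 8, 22, 29]
Validate using subtree bounds (lo, hi): at each node, require lo < value < hi,
then recurse left with hi=value and right with lo=value.
Preorder trace (stopping at first violation):
  at node 18 with bounds (-inf, +inf): OK
  at node 3 with bounds (-inf, 18): OK
  at node 8 with bounds (3, 18): OK
  at node 26 with bounds (18, +inf): OK
  at node 22 with bounds (18, 26): OK
  at node 29 with bounds (26, +inf): OK
No violation found at any node.
Result: Valid BST


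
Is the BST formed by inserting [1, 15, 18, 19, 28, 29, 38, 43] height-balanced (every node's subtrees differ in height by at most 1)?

Tree (level-order array): [1, None, 15, None, 18, None, 19, None, 28, None, 29, None, 38, None, 43]
Definition: a tree is height-balanced if, at every node, |h(left) - h(right)| <= 1 (empty subtree has height -1).
Bottom-up per-node check:
  node 43: h_left=-1, h_right=-1, diff=0 [OK], height=0
  node 38: h_left=-1, h_right=0, diff=1 [OK], height=1
  node 29: h_left=-1, h_right=1, diff=2 [FAIL (|-1-1|=2 > 1)], height=2
  node 28: h_left=-1, h_right=2, diff=3 [FAIL (|-1-2|=3 > 1)], height=3
  node 19: h_left=-1, h_right=3, diff=4 [FAIL (|-1-3|=4 > 1)], height=4
  node 18: h_left=-1, h_right=4, diff=5 [FAIL (|-1-4|=5 > 1)], height=5
  node 15: h_left=-1, h_right=5, diff=6 [FAIL (|-1-5|=6 > 1)], height=6
  node 1: h_left=-1, h_right=6, diff=7 [FAIL (|-1-6|=7 > 1)], height=7
Node 29 violates the condition: |-1 - 1| = 2 > 1.
Result: Not balanced
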